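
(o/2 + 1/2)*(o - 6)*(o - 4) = o^3/2 - 9*o^2/2 + 7*o + 12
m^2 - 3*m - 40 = (m - 8)*(m + 5)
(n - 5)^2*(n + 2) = n^3 - 8*n^2 + 5*n + 50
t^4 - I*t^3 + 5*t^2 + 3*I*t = t*(t - 3*I)*(t + I)^2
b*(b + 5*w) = b^2 + 5*b*w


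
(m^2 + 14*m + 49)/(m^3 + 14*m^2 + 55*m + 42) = (m + 7)/(m^2 + 7*m + 6)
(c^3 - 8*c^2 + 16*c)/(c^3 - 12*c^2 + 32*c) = (c - 4)/(c - 8)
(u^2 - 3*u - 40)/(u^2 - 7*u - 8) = (u + 5)/(u + 1)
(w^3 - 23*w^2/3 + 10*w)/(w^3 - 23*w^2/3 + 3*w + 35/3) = w*(w - 6)/(w^2 - 6*w - 7)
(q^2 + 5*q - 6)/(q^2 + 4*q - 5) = (q + 6)/(q + 5)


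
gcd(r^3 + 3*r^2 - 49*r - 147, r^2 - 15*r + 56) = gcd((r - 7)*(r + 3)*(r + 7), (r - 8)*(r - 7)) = r - 7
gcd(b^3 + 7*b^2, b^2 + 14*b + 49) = b + 7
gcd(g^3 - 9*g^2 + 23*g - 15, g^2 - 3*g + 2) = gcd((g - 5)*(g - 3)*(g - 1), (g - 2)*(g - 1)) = g - 1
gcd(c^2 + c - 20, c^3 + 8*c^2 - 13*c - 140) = c^2 + c - 20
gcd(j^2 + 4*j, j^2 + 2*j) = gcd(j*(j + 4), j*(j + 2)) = j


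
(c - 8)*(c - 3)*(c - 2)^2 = c^4 - 15*c^3 + 72*c^2 - 140*c + 96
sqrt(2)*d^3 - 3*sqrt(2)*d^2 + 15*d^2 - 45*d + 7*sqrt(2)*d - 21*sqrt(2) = (d - 3)*(d + 7*sqrt(2))*(sqrt(2)*d + 1)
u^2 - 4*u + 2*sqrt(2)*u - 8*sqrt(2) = (u - 4)*(u + 2*sqrt(2))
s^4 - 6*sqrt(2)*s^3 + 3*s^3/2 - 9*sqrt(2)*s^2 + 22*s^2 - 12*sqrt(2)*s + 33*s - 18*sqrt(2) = (s + 3/2)*(s - 3*sqrt(2))*(s - 2*sqrt(2))*(s - sqrt(2))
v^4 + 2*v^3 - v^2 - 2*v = v*(v - 1)*(v + 1)*(v + 2)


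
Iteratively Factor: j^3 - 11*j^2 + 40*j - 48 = (j - 4)*(j^2 - 7*j + 12) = (j - 4)*(j - 3)*(j - 4)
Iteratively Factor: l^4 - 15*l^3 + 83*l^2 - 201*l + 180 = (l - 4)*(l^3 - 11*l^2 + 39*l - 45) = (l - 4)*(l - 3)*(l^2 - 8*l + 15) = (l - 5)*(l - 4)*(l - 3)*(l - 3)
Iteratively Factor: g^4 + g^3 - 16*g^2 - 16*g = (g)*(g^3 + g^2 - 16*g - 16) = g*(g - 4)*(g^2 + 5*g + 4) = g*(g - 4)*(g + 4)*(g + 1)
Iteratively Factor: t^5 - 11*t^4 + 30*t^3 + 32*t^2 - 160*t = (t - 5)*(t^4 - 6*t^3 + 32*t) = t*(t - 5)*(t^3 - 6*t^2 + 32) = t*(t - 5)*(t + 2)*(t^2 - 8*t + 16) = t*(t - 5)*(t - 4)*(t + 2)*(t - 4)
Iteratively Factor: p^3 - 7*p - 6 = (p + 1)*(p^2 - p - 6) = (p + 1)*(p + 2)*(p - 3)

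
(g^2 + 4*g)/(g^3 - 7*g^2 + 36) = g*(g + 4)/(g^3 - 7*g^2 + 36)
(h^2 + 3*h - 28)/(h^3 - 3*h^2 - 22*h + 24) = (h^2 + 3*h - 28)/(h^3 - 3*h^2 - 22*h + 24)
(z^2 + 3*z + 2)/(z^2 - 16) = (z^2 + 3*z + 2)/(z^2 - 16)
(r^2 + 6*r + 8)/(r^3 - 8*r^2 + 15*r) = (r^2 + 6*r + 8)/(r*(r^2 - 8*r + 15))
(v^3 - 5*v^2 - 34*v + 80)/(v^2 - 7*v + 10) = (v^2 - 3*v - 40)/(v - 5)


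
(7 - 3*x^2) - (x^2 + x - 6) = -4*x^2 - x + 13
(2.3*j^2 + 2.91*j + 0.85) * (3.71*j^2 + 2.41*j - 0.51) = 8.533*j^4 + 16.3391*j^3 + 8.9936*j^2 + 0.5644*j - 0.4335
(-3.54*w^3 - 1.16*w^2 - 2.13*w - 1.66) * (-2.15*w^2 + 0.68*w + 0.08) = 7.611*w^5 + 0.0867999999999998*w^4 + 3.5075*w^3 + 2.0278*w^2 - 1.2992*w - 0.1328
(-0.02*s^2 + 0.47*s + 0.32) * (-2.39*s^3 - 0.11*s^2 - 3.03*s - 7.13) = 0.0478*s^5 - 1.1211*s^4 - 0.7559*s^3 - 1.3167*s^2 - 4.3207*s - 2.2816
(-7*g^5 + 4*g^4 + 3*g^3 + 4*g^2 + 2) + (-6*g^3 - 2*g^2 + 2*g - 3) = -7*g^5 + 4*g^4 - 3*g^3 + 2*g^2 + 2*g - 1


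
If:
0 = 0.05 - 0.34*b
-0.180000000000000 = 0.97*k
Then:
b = 0.15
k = -0.19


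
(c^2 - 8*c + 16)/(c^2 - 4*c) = (c - 4)/c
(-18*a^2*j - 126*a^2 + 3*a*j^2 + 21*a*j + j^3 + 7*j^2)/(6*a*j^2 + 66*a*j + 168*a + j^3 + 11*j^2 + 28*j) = (-3*a + j)/(j + 4)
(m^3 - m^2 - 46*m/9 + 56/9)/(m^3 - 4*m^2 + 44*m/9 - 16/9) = (3*m + 7)/(3*m - 2)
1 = 1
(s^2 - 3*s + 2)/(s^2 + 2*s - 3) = (s - 2)/(s + 3)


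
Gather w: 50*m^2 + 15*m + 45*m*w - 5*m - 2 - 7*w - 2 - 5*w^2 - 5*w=50*m^2 + 10*m - 5*w^2 + w*(45*m - 12) - 4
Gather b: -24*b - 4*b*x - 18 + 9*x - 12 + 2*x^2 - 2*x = b*(-4*x - 24) + 2*x^2 + 7*x - 30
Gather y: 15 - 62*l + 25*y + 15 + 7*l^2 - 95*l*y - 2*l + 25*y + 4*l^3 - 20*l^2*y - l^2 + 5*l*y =4*l^3 + 6*l^2 - 64*l + y*(-20*l^2 - 90*l + 50) + 30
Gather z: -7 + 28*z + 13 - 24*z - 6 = 4*z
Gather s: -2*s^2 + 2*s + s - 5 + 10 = -2*s^2 + 3*s + 5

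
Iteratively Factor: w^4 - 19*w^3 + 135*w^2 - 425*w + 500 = (w - 5)*(w^3 - 14*w^2 + 65*w - 100) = (w - 5)^2*(w^2 - 9*w + 20) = (w - 5)^2*(w - 4)*(w - 5)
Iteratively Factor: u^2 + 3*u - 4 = (u - 1)*(u + 4)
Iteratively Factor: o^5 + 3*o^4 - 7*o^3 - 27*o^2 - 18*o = (o + 1)*(o^4 + 2*o^3 - 9*o^2 - 18*o) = (o + 1)*(o + 2)*(o^3 - 9*o) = (o + 1)*(o + 2)*(o + 3)*(o^2 - 3*o) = o*(o + 1)*(o + 2)*(o + 3)*(o - 3)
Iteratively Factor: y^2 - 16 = (y - 4)*(y + 4)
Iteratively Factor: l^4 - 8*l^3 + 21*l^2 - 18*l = (l - 3)*(l^3 - 5*l^2 + 6*l) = (l - 3)*(l - 2)*(l^2 - 3*l) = (l - 3)^2*(l - 2)*(l)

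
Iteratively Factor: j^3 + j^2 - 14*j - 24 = (j - 4)*(j^2 + 5*j + 6) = (j - 4)*(j + 2)*(j + 3)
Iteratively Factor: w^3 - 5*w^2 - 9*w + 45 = (w + 3)*(w^2 - 8*w + 15) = (w - 3)*(w + 3)*(w - 5)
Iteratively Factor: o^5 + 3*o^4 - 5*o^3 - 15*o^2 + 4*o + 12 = (o - 2)*(o^4 + 5*o^3 + 5*o^2 - 5*o - 6) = (o - 2)*(o + 2)*(o^3 + 3*o^2 - o - 3) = (o - 2)*(o - 1)*(o + 2)*(o^2 + 4*o + 3) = (o - 2)*(o - 1)*(o + 1)*(o + 2)*(o + 3)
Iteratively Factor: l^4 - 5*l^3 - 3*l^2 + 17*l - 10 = (l - 1)*(l^3 - 4*l^2 - 7*l + 10) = (l - 1)*(l + 2)*(l^2 - 6*l + 5) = (l - 5)*(l - 1)*(l + 2)*(l - 1)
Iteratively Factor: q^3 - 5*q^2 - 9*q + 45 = (q - 5)*(q^2 - 9) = (q - 5)*(q - 3)*(q + 3)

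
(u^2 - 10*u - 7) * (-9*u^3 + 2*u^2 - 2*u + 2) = -9*u^5 + 92*u^4 + 41*u^3 + 8*u^2 - 6*u - 14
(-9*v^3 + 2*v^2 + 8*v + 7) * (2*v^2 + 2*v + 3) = -18*v^5 - 14*v^4 - 7*v^3 + 36*v^2 + 38*v + 21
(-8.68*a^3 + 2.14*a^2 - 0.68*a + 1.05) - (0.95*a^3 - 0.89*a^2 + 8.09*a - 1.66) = -9.63*a^3 + 3.03*a^2 - 8.77*a + 2.71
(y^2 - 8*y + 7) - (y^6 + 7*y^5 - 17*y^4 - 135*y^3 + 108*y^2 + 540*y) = -y^6 - 7*y^5 + 17*y^4 + 135*y^3 - 107*y^2 - 548*y + 7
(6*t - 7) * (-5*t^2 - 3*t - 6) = -30*t^3 + 17*t^2 - 15*t + 42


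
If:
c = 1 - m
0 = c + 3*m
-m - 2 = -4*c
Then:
No Solution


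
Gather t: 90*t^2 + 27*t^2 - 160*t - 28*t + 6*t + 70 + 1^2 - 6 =117*t^2 - 182*t + 65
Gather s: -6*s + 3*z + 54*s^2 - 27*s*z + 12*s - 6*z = 54*s^2 + s*(6 - 27*z) - 3*z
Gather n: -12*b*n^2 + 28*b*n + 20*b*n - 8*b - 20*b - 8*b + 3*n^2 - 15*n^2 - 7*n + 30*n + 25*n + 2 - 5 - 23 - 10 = -36*b + n^2*(-12*b - 12) + n*(48*b + 48) - 36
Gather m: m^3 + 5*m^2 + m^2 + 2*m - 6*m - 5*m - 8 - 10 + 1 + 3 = m^3 + 6*m^2 - 9*m - 14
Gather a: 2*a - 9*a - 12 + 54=42 - 7*a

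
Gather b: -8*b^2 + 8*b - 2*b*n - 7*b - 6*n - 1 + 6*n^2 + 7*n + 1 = -8*b^2 + b*(1 - 2*n) + 6*n^2 + n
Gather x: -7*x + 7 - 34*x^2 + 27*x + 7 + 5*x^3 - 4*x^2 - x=5*x^3 - 38*x^2 + 19*x + 14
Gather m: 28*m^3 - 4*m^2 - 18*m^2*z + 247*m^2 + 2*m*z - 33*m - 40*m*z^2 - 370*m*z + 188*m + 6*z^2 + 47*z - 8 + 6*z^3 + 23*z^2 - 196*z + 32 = 28*m^3 + m^2*(243 - 18*z) + m*(-40*z^2 - 368*z + 155) + 6*z^3 + 29*z^2 - 149*z + 24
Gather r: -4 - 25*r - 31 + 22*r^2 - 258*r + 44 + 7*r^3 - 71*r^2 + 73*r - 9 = 7*r^3 - 49*r^2 - 210*r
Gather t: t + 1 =t + 1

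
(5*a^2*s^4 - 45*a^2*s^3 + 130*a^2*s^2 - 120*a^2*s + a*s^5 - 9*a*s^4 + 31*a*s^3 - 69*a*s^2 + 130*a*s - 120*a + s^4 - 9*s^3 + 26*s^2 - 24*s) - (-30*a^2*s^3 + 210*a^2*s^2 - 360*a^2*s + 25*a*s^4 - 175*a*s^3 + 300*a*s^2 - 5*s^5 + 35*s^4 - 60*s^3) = 5*a^2*s^4 - 15*a^2*s^3 - 80*a^2*s^2 + 240*a^2*s + a*s^5 - 34*a*s^4 + 206*a*s^3 - 369*a*s^2 + 130*a*s - 120*a + 5*s^5 - 34*s^4 + 51*s^3 + 26*s^2 - 24*s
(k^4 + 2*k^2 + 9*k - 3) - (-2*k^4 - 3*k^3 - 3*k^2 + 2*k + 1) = 3*k^4 + 3*k^3 + 5*k^2 + 7*k - 4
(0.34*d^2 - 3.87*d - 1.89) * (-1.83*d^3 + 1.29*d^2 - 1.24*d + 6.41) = -0.6222*d^5 + 7.5207*d^4 - 1.9552*d^3 + 4.5401*d^2 - 22.4631*d - 12.1149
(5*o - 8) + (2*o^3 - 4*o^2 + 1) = 2*o^3 - 4*o^2 + 5*o - 7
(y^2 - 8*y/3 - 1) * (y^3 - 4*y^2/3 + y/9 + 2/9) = y^5 - 4*y^4 + 8*y^3/3 + 34*y^2/27 - 19*y/27 - 2/9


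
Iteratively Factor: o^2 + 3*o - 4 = (o + 4)*(o - 1)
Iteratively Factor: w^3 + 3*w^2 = (w)*(w^2 + 3*w) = w*(w + 3)*(w)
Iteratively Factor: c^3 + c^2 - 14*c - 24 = (c + 3)*(c^2 - 2*c - 8) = (c - 4)*(c + 3)*(c + 2)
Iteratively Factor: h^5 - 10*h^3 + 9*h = (h - 1)*(h^4 + h^3 - 9*h^2 - 9*h) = h*(h - 1)*(h^3 + h^2 - 9*h - 9) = h*(h - 1)*(h + 3)*(h^2 - 2*h - 3) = h*(h - 1)*(h + 1)*(h + 3)*(h - 3)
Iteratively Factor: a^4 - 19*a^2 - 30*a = (a - 5)*(a^3 + 5*a^2 + 6*a) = a*(a - 5)*(a^2 + 5*a + 6) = a*(a - 5)*(a + 2)*(a + 3)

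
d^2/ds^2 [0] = 0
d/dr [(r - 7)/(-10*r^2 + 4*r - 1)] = (10*r^2 - 140*r + 27)/(100*r^4 - 80*r^3 + 36*r^2 - 8*r + 1)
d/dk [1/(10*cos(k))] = sin(k)/(10*cos(k)^2)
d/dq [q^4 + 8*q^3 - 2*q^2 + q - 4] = 4*q^3 + 24*q^2 - 4*q + 1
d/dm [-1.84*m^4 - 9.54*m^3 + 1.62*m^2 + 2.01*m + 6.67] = -7.36*m^3 - 28.62*m^2 + 3.24*m + 2.01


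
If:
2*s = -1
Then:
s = -1/2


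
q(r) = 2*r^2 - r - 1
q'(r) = 4*r - 1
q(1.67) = 2.91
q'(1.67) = 5.68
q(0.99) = -0.03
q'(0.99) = 2.96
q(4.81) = 40.46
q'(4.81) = 18.24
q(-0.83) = 1.21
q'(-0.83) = -4.32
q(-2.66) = 15.81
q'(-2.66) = -11.64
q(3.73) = 23.10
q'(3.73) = 13.92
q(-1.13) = 2.68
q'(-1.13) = -5.52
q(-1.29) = 3.62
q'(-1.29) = -6.16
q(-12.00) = 299.00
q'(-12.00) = -49.00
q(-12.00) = 299.00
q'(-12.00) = -49.00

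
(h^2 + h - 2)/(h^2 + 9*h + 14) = (h - 1)/(h + 7)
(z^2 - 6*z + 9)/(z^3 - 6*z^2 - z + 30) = (z - 3)/(z^2 - 3*z - 10)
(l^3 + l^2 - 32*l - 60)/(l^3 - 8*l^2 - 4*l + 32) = (l^2 - l - 30)/(l^2 - 10*l + 16)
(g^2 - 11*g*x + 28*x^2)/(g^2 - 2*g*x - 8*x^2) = (g - 7*x)/(g + 2*x)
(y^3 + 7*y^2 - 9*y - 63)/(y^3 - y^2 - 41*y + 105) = (y + 3)/(y - 5)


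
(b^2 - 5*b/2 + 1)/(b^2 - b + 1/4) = 2*(b - 2)/(2*b - 1)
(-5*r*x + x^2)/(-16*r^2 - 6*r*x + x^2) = x*(5*r - x)/(16*r^2 + 6*r*x - x^2)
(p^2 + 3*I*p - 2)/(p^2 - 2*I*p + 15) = (p^2 + 3*I*p - 2)/(p^2 - 2*I*p + 15)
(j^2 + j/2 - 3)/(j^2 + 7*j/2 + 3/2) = (2*j^2 + j - 6)/(2*j^2 + 7*j + 3)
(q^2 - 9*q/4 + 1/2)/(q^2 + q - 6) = (q - 1/4)/(q + 3)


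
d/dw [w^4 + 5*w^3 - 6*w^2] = w*(4*w^2 + 15*w - 12)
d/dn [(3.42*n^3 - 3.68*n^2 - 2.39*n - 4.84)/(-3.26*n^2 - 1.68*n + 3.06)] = (-11.1492*n^4 - 11.4912*n^3 + 29.7866*n^2 - 54.0784*n - 15.4446)/(10.6276*n^4 + 10.9536*n^3 - 17.1288*n^2 - 10.2816*n + 9.3636)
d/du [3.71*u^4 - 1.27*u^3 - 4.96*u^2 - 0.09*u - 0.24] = 14.84*u^3 - 3.81*u^2 - 9.92*u - 0.09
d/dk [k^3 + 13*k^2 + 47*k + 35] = 3*k^2 + 26*k + 47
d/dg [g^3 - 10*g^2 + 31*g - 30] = 3*g^2 - 20*g + 31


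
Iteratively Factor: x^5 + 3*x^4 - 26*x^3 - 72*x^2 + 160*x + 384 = (x + 2)*(x^4 + x^3 - 28*x^2 - 16*x + 192) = (x - 3)*(x + 2)*(x^3 + 4*x^2 - 16*x - 64) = (x - 3)*(x + 2)*(x + 4)*(x^2 - 16) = (x - 3)*(x + 2)*(x + 4)^2*(x - 4)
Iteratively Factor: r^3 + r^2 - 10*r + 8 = (r - 1)*(r^2 + 2*r - 8) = (r - 1)*(r + 4)*(r - 2)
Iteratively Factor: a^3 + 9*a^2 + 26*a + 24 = (a + 4)*(a^2 + 5*a + 6) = (a + 3)*(a + 4)*(a + 2)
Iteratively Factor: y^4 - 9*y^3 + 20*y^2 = (y - 4)*(y^3 - 5*y^2) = y*(y - 4)*(y^2 - 5*y) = y*(y - 5)*(y - 4)*(y)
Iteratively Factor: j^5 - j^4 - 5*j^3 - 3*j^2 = (j + 1)*(j^4 - 2*j^3 - 3*j^2) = (j + 1)^2*(j^3 - 3*j^2) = (j - 3)*(j + 1)^2*(j^2) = j*(j - 3)*(j + 1)^2*(j)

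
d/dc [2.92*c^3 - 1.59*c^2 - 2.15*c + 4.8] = 8.76*c^2 - 3.18*c - 2.15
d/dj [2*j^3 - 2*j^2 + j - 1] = 6*j^2 - 4*j + 1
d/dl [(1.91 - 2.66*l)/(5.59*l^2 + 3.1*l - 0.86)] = (14.8694*l^2 - 21.3538*l - 3.6334)/(31.2481*l^4 + 34.658*l^3 - 0.00479999999999769*l^2 - 5.332*l + 0.7396)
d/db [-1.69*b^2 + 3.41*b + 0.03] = 3.41 - 3.38*b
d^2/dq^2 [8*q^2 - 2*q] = 16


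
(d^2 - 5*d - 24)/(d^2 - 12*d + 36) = (d^2 - 5*d - 24)/(d^2 - 12*d + 36)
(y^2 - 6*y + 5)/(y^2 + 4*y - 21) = (y^2 - 6*y + 5)/(y^2 + 4*y - 21)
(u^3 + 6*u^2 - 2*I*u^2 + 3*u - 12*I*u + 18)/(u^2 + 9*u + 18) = (u^2 - 2*I*u + 3)/(u + 3)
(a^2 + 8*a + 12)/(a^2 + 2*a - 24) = (a + 2)/(a - 4)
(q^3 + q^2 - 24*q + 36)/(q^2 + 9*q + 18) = (q^2 - 5*q + 6)/(q + 3)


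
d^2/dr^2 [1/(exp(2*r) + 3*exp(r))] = (-(exp(r) + 3)*(4*exp(r) + 3) + 2*(2*exp(r) + 3)^2)*exp(-r)/(exp(r) + 3)^3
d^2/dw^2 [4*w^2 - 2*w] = 8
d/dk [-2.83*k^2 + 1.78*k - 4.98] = 1.78 - 5.66*k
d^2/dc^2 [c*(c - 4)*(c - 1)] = 6*c - 10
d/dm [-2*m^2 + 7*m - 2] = 7 - 4*m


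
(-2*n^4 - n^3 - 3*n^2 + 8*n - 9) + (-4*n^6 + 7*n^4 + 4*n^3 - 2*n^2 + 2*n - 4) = -4*n^6 + 5*n^4 + 3*n^3 - 5*n^2 + 10*n - 13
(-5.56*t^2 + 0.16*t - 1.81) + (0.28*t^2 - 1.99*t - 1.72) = -5.28*t^2 - 1.83*t - 3.53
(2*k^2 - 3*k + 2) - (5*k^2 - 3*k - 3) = 5 - 3*k^2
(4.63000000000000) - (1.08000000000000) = 3.55000000000000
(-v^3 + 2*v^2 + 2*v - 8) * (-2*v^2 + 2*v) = 2*v^5 - 6*v^4 + 20*v^2 - 16*v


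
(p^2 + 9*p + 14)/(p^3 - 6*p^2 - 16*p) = (p + 7)/(p*(p - 8))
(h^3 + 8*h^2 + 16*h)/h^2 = h + 8 + 16/h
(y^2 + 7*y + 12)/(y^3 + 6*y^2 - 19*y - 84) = (y + 4)/(y^2 + 3*y - 28)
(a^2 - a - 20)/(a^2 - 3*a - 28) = (a - 5)/(a - 7)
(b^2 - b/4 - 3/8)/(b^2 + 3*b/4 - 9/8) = (2*b + 1)/(2*b + 3)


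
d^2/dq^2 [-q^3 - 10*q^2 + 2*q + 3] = -6*q - 20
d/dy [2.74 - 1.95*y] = -1.95000000000000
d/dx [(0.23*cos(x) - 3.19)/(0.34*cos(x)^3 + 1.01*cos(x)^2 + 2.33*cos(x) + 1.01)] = (0.1564*cos(x)^3 - 3.0215*cos(x)^2 - 6.4438*cos(x) - 7.665)*sin(x)/(0.1156*cos(x)^6 + 0.6868*cos(x)^5 + 2.6045*cos(x)^4 + 5.3934*cos(x)^3 + 7.4691*cos(x)^2 + 4.7066*cos(x) + 1.0201)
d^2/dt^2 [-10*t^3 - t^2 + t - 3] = -60*t - 2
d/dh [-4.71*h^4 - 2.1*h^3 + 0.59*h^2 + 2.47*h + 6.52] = -18.84*h^3 - 6.3*h^2 + 1.18*h + 2.47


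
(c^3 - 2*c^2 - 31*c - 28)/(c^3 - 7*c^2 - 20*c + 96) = (c^2 - 6*c - 7)/(c^2 - 11*c + 24)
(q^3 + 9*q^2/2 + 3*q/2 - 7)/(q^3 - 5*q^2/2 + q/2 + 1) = (2*q^2 + 11*q + 14)/(2*q^2 - 3*q - 2)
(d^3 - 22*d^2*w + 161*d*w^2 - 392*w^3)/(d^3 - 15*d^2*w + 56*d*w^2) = (d - 7*w)/d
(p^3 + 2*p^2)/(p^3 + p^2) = (p + 2)/(p + 1)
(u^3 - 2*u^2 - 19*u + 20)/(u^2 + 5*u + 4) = (u^2 - 6*u + 5)/(u + 1)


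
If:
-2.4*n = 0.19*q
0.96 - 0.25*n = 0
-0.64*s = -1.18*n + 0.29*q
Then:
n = 3.84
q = -48.51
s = 29.06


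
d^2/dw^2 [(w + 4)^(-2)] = 6/(w + 4)^4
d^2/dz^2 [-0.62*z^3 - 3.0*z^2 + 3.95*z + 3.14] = -3.72*z - 6.0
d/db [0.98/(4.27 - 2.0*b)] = 1.96/(2.0*b - 4.27)^2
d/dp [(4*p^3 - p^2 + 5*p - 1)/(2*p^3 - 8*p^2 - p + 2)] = (-30*p^4 - 28*p^3 + 71*p^2 - 20*p + 9)/(4*p^6 - 32*p^5 + 60*p^4 + 24*p^3 - 31*p^2 - 4*p + 4)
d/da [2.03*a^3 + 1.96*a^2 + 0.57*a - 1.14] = 6.09*a^2 + 3.92*a + 0.57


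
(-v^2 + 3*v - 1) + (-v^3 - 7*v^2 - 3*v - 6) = -v^3 - 8*v^2 - 7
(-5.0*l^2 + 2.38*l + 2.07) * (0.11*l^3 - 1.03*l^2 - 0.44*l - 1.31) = -0.55*l^5 + 5.4118*l^4 - 0.0236999999999998*l^3 + 3.3707*l^2 - 4.0286*l - 2.7117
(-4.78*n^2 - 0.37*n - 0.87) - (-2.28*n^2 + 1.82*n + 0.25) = -2.5*n^2 - 2.19*n - 1.12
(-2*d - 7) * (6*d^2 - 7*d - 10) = -12*d^3 - 28*d^2 + 69*d + 70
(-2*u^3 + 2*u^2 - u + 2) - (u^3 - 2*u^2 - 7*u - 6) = -3*u^3 + 4*u^2 + 6*u + 8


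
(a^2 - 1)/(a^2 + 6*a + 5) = (a - 1)/(a + 5)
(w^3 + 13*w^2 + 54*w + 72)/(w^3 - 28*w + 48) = (w^2 + 7*w + 12)/(w^2 - 6*w + 8)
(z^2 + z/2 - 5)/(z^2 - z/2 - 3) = (2*z + 5)/(2*z + 3)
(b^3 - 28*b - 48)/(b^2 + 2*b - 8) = (b^2 - 4*b - 12)/(b - 2)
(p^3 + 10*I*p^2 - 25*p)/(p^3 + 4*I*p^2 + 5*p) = (p + 5*I)/(p - I)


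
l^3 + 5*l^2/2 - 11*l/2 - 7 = (l - 2)*(l + 1)*(l + 7/2)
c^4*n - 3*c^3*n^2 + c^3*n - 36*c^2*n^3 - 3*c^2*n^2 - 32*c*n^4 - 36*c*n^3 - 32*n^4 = (c - 8*n)*(c + n)*(c + 4*n)*(c*n + n)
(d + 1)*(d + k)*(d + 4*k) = d^3 + 5*d^2*k + d^2 + 4*d*k^2 + 5*d*k + 4*k^2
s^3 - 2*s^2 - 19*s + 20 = (s - 5)*(s - 1)*(s + 4)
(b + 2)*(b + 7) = b^2 + 9*b + 14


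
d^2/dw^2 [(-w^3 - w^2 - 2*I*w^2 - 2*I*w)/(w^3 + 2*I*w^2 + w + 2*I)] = 2*(-w^3 + 3*w^2 + 3*w - 1)/(w^6 + 3*w^4 + 3*w^2 + 1)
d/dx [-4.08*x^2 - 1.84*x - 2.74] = -8.16*x - 1.84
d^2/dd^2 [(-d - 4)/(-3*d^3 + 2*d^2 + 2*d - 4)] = 2*((d + 4)*(-9*d^2 + 4*d + 2)^2 + (-9*d^2 + 4*d - (d + 4)*(9*d - 2) + 2)*(3*d^3 - 2*d^2 - 2*d + 4))/(3*d^3 - 2*d^2 - 2*d + 4)^3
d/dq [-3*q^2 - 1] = -6*q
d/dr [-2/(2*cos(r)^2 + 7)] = -4*sin(2*r)/(cos(2*r) + 8)^2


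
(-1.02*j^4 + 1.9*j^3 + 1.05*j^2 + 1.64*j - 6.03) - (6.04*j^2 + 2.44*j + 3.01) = -1.02*j^4 + 1.9*j^3 - 4.99*j^2 - 0.8*j - 9.04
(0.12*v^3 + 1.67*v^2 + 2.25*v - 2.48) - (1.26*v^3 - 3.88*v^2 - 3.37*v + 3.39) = -1.14*v^3 + 5.55*v^2 + 5.62*v - 5.87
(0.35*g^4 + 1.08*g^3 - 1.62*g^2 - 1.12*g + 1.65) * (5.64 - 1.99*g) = -0.6965*g^5 - 0.1752*g^4 + 9.315*g^3 - 6.908*g^2 - 9.6003*g + 9.306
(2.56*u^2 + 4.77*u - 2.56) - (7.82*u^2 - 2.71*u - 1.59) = -5.26*u^2 + 7.48*u - 0.97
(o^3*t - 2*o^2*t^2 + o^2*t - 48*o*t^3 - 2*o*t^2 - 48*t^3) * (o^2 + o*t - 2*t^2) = o^5*t - o^4*t^2 + o^4*t - 52*o^3*t^3 - o^3*t^2 - 44*o^2*t^4 - 52*o^2*t^3 + 96*o*t^5 - 44*o*t^4 + 96*t^5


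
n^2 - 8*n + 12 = (n - 6)*(n - 2)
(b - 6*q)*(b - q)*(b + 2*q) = b^3 - 5*b^2*q - 8*b*q^2 + 12*q^3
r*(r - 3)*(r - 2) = r^3 - 5*r^2 + 6*r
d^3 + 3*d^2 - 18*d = d*(d - 3)*(d + 6)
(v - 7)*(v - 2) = v^2 - 9*v + 14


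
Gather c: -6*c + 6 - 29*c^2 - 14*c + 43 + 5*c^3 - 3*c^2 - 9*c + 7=5*c^3 - 32*c^2 - 29*c + 56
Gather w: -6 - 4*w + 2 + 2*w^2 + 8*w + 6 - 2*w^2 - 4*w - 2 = 0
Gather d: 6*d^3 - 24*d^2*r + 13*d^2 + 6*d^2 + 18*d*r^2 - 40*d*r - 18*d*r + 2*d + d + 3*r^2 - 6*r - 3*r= 6*d^3 + d^2*(19 - 24*r) + d*(18*r^2 - 58*r + 3) + 3*r^2 - 9*r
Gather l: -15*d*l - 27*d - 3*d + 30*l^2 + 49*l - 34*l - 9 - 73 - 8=-30*d + 30*l^2 + l*(15 - 15*d) - 90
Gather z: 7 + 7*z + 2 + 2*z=9*z + 9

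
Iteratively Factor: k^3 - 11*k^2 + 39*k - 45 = (k - 3)*(k^2 - 8*k + 15) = (k - 5)*(k - 3)*(k - 3)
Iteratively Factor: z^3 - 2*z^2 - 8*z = (z - 4)*(z^2 + 2*z) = z*(z - 4)*(z + 2)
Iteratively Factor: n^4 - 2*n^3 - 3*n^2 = (n + 1)*(n^3 - 3*n^2) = n*(n + 1)*(n^2 - 3*n) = n*(n - 3)*(n + 1)*(n)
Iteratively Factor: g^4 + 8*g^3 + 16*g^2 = (g)*(g^3 + 8*g^2 + 16*g) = g^2*(g^2 + 8*g + 16) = g^2*(g + 4)*(g + 4)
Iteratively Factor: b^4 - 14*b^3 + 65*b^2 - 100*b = (b - 4)*(b^3 - 10*b^2 + 25*b) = (b - 5)*(b - 4)*(b^2 - 5*b) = (b - 5)^2*(b - 4)*(b)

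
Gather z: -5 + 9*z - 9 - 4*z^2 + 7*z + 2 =-4*z^2 + 16*z - 12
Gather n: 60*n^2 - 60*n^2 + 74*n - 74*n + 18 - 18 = 0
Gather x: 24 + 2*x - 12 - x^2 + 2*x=-x^2 + 4*x + 12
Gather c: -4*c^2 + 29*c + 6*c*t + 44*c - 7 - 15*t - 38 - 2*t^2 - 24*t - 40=-4*c^2 + c*(6*t + 73) - 2*t^2 - 39*t - 85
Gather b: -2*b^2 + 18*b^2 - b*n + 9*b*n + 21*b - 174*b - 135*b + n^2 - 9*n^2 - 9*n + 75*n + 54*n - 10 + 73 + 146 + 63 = 16*b^2 + b*(8*n - 288) - 8*n^2 + 120*n + 272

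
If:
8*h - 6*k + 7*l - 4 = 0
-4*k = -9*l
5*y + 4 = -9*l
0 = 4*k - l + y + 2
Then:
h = 85/248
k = -27/62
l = -6/31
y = -14/31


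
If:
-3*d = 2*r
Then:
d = -2*r/3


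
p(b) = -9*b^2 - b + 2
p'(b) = -18*b - 1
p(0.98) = -7.62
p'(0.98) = -18.64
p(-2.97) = -74.42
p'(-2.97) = 52.46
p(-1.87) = -27.60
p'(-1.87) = 32.66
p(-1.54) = -17.80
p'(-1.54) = 26.72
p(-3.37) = -96.84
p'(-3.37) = 59.66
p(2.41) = -52.68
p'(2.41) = -44.38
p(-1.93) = -29.59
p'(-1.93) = 33.74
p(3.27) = -97.51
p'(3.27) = -59.86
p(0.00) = 2.00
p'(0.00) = -1.00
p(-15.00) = -2008.00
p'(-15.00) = 269.00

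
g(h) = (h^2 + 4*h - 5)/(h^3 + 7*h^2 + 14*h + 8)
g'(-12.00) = -0.00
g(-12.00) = -0.10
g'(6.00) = -0.00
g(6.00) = 0.10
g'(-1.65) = -30.27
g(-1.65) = 16.61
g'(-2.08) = -700.61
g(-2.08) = -54.21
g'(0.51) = 0.50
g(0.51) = -0.16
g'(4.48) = -0.01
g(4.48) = 0.11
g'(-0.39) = 5.49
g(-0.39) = -1.81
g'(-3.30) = -0.46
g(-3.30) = -3.49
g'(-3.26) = -0.79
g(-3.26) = -3.52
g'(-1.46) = -2.70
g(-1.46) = 13.80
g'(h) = (2*h + 4)/(h^3 + 7*h^2 + 14*h + 8) + (-3*h^2 - 14*h - 14)*(h^2 + 4*h - 5)/(h^3 + 7*h^2 + 14*h + 8)^2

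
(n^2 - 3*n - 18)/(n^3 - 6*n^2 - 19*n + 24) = (n - 6)/(n^2 - 9*n + 8)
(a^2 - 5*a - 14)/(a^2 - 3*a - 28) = (a + 2)/(a + 4)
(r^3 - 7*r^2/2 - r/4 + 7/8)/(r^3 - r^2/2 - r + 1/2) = (r^2 - 3*r - 7/4)/(r^2 - 1)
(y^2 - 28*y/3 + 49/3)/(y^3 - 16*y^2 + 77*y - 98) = (y - 7/3)/(y^2 - 9*y + 14)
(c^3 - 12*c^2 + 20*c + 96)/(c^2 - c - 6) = (c^2 - 14*c + 48)/(c - 3)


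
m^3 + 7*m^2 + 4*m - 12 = (m - 1)*(m + 2)*(m + 6)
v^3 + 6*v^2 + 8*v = v*(v + 2)*(v + 4)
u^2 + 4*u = u*(u + 4)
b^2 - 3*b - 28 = (b - 7)*(b + 4)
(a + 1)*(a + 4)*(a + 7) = a^3 + 12*a^2 + 39*a + 28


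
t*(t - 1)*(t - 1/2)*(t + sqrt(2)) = t^4 - 3*t^3/2 + sqrt(2)*t^3 - 3*sqrt(2)*t^2/2 + t^2/2 + sqrt(2)*t/2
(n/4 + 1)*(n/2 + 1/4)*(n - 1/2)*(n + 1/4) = n^4/8 + 17*n^3/32 + 3*n^2/32 - 17*n/128 - 1/32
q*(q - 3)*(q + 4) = q^3 + q^2 - 12*q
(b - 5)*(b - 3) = b^2 - 8*b + 15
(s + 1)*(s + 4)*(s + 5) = s^3 + 10*s^2 + 29*s + 20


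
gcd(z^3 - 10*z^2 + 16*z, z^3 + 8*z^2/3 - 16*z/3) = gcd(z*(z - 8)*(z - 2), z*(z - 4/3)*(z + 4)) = z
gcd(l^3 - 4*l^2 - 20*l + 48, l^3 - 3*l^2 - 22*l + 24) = l^2 - 2*l - 24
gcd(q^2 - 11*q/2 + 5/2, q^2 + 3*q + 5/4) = 1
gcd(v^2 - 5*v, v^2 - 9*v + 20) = v - 5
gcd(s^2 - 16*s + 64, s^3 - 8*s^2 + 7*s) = 1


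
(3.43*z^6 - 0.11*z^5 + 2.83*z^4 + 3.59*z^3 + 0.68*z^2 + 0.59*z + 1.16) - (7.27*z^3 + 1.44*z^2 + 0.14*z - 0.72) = 3.43*z^6 - 0.11*z^5 + 2.83*z^4 - 3.68*z^3 - 0.76*z^2 + 0.45*z + 1.88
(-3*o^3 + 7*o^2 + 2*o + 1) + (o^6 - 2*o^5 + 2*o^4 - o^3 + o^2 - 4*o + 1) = o^6 - 2*o^5 + 2*o^4 - 4*o^3 + 8*o^2 - 2*o + 2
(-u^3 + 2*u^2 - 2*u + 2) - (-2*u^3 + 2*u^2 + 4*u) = u^3 - 6*u + 2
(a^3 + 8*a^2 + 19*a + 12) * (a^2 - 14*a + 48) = a^5 - 6*a^4 - 45*a^3 + 130*a^2 + 744*a + 576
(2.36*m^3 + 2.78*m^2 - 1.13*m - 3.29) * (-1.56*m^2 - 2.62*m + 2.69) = -3.6816*m^5 - 10.52*m^4 + 0.8276*m^3 + 15.5712*m^2 + 5.5801*m - 8.8501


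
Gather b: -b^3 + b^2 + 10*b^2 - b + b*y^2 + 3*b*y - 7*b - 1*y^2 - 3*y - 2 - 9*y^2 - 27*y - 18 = -b^3 + 11*b^2 + b*(y^2 + 3*y - 8) - 10*y^2 - 30*y - 20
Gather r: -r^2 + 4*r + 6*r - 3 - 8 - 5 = -r^2 + 10*r - 16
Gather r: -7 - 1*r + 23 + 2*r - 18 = r - 2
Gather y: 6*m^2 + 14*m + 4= 6*m^2 + 14*m + 4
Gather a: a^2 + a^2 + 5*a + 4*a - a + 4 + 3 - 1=2*a^2 + 8*a + 6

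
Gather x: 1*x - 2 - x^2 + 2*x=-x^2 + 3*x - 2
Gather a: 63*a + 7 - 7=63*a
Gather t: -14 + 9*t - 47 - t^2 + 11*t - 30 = -t^2 + 20*t - 91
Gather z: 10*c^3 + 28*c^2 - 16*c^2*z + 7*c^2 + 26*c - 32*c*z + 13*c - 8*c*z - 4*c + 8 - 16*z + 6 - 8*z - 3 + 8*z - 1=10*c^3 + 35*c^2 + 35*c + z*(-16*c^2 - 40*c - 16) + 10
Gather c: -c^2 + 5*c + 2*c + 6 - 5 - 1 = -c^2 + 7*c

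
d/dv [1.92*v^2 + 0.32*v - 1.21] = 3.84*v + 0.32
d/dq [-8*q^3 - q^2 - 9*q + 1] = -24*q^2 - 2*q - 9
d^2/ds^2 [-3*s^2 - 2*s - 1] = -6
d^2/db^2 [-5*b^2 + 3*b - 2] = -10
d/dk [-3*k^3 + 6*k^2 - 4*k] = -9*k^2 + 12*k - 4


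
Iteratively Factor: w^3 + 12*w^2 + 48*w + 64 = (w + 4)*(w^2 + 8*w + 16) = (w + 4)^2*(w + 4)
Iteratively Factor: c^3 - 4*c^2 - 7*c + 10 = (c - 5)*(c^2 + c - 2) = (c - 5)*(c - 1)*(c + 2)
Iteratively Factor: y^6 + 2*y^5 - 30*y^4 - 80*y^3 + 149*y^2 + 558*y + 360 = (y - 5)*(y^5 + 7*y^4 + 5*y^3 - 55*y^2 - 126*y - 72) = (y - 5)*(y + 3)*(y^4 + 4*y^3 - 7*y^2 - 34*y - 24) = (y - 5)*(y + 1)*(y + 3)*(y^3 + 3*y^2 - 10*y - 24) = (y - 5)*(y + 1)*(y + 3)*(y + 4)*(y^2 - y - 6) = (y - 5)*(y - 3)*(y + 1)*(y + 3)*(y + 4)*(y + 2)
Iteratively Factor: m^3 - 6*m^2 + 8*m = (m)*(m^2 - 6*m + 8) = m*(m - 2)*(m - 4)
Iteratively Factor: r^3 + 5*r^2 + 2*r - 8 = (r + 4)*(r^2 + r - 2) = (r + 2)*(r + 4)*(r - 1)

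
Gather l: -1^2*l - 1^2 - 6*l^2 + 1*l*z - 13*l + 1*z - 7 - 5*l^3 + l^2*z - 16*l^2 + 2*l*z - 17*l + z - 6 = -5*l^3 + l^2*(z - 22) + l*(3*z - 31) + 2*z - 14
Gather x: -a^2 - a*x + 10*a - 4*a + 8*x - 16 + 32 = -a^2 + 6*a + x*(8 - a) + 16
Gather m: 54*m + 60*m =114*m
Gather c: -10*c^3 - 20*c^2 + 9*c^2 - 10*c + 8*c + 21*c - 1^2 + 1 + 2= -10*c^3 - 11*c^2 + 19*c + 2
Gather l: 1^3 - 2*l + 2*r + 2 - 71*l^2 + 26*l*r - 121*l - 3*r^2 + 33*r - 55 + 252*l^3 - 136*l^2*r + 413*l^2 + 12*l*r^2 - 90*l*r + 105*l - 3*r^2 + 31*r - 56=252*l^3 + l^2*(342 - 136*r) + l*(12*r^2 - 64*r - 18) - 6*r^2 + 66*r - 108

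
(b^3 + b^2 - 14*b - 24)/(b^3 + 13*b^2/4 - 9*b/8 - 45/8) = 8*(b^2 - 2*b - 8)/(8*b^2 + 2*b - 15)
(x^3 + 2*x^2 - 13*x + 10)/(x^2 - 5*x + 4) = (x^2 + 3*x - 10)/(x - 4)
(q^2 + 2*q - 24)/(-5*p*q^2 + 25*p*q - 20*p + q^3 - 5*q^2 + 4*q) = (-q - 6)/(5*p*q - 5*p - q^2 + q)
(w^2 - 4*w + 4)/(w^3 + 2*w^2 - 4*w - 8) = (w - 2)/(w^2 + 4*w + 4)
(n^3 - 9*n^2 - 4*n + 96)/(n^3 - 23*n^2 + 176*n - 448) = (n^2 - n - 12)/(n^2 - 15*n + 56)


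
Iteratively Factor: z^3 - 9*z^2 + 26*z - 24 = (z - 4)*(z^2 - 5*z + 6) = (z - 4)*(z - 3)*(z - 2)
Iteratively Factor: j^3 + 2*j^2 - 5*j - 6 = (j + 1)*(j^2 + j - 6) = (j + 1)*(j + 3)*(j - 2)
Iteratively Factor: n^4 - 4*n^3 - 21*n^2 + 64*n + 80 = (n - 4)*(n^3 - 21*n - 20) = (n - 4)*(n + 4)*(n^2 - 4*n - 5) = (n - 5)*(n - 4)*(n + 4)*(n + 1)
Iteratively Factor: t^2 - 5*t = (t)*(t - 5)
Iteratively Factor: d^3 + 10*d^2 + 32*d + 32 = (d + 4)*(d^2 + 6*d + 8) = (d + 2)*(d + 4)*(d + 4)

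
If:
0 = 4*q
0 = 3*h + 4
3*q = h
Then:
No Solution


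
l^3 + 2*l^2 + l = l*(l + 1)^2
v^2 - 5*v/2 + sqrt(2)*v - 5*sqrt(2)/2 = (v - 5/2)*(v + sqrt(2))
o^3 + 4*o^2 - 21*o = o*(o - 3)*(o + 7)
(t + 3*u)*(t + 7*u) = t^2 + 10*t*u + 21*u^2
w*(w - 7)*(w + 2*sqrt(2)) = w^3 - 7*w^2 + 2*sqrt(2)*w^2 - 14*sqrt(2)*w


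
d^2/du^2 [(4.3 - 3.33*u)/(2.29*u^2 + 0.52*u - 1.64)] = (-(3.33*u - 4.3)*(4.58*u + 0.52)*(9.16*u + 1.04) + (45.7542*u - 16.2308)*(2.29*u^2 + 0.52*u - 1.64))/(2.29*u^2 + 0.52*u - 1.64)^3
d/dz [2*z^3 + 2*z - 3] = 6*z^2 + 2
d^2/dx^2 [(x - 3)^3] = 6*x - 18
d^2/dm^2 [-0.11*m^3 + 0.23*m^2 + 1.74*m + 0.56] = 0.46 - 0.66*m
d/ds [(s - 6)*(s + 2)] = 2*s - 4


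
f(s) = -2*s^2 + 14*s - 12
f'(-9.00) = 50.00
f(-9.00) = -300.00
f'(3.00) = 2.00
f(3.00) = 12.00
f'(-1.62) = 20.48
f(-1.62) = -39.93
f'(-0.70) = 16.80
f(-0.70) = -22.78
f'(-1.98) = 21.92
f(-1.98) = -47.56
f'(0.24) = 13.04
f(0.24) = -8.76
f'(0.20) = 13.20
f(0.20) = -9.28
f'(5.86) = -9.44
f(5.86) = 1.36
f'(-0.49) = 15.96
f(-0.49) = -19.34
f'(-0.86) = 17.44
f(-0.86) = -25.52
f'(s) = 14 - 4*s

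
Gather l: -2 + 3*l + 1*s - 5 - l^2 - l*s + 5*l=-l^2 + l*(8 - s) + s - 7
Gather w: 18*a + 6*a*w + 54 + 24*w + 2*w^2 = 18*a + 2*w^2 + w*(6*a + 24) + 54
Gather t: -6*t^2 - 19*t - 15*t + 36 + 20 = -6*t^2 - 34*t + 56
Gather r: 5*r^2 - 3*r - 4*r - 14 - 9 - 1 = 5*r^2 - 7*r - 24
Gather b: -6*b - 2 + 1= -6*b - 1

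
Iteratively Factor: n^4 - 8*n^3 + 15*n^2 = (n - 5)*(n^3 - 3*n^2) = n*(n - 5)*(n^2 - 3*n) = n*(n - 5)*(n - 3)*(n)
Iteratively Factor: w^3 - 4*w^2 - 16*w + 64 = (w - 4)*(w^2 - 16) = (w - 4)^2*(w + 4)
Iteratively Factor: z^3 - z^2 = (z)*(z^2 - z) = z*(z - 1)*(z)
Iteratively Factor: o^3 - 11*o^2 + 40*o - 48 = (o - 4)*(o^2 - 7*o + 12) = (o - 4)^2*(o - 3)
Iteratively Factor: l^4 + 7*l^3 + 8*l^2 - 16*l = (l)*(l^3 + 7*l^2 + 8*l - 16) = l*(l - 1)*(l^2 + 8*l + 16) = l*(l - 1)*(l + 4)*(l + 4)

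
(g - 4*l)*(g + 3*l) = g^2 - g*l - 12*l^2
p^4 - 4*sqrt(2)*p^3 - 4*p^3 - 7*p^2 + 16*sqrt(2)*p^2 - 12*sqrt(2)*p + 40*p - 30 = (p - 3)*(p - 1)*(p - 5*sqrt(2))*(p + sqrt(2))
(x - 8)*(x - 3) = x^2 - 11*x + 24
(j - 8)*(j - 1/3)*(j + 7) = j^3 - 4*j^2/3 - 167*j/3 + 56/3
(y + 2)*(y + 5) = y^2 + 7*y + 10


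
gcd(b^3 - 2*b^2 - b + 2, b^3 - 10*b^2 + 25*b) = 1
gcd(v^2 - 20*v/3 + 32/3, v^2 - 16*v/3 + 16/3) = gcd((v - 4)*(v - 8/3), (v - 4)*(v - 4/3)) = v - 4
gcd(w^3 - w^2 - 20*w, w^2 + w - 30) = w - 5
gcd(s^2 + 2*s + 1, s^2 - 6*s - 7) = s + 1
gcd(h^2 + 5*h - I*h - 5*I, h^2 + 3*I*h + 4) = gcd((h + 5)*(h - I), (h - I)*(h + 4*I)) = h - I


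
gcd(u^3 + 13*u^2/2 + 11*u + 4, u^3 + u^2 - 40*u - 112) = u + 4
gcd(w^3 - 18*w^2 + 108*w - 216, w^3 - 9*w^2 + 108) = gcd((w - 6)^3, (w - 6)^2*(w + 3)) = w^2 - 12*w + 36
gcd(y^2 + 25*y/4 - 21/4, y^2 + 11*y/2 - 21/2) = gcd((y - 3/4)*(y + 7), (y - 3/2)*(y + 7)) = y + 7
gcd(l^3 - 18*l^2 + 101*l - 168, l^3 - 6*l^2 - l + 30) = l - 3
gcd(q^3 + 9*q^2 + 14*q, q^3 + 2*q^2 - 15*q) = q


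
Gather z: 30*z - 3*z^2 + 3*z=-3*z^2 + 33*z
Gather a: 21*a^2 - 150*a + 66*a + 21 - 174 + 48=21*a^2 - 84*a - 105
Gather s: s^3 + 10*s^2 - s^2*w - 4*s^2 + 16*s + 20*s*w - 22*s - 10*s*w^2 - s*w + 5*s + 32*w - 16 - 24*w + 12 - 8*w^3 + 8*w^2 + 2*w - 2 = s^3 + s^2*(6 - w) + s*(-10*w^2 + 19*w - 1) - 8*w^3 + 8*w^2 + 10*w - 6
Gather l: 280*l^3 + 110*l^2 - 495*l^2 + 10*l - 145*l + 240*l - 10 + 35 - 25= 280*l^3 - 385*l^2 + 105*l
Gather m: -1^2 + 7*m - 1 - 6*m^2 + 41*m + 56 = -6*m^2 + 48*m + 54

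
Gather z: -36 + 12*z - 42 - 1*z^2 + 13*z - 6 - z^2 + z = -2*z^2 + 26*z - 84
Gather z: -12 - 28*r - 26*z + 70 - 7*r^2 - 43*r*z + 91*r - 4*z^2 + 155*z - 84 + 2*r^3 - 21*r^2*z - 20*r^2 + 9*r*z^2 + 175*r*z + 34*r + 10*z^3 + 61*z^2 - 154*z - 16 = 2*r^3 - 27*r^2 + 97*r + 10*z^3 + z^2*(9*r + 57) + z*(-21*r^2 + 132*r - 25) - 42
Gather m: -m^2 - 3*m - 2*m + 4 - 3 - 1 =-m^2 - 5*m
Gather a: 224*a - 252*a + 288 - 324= -28*a - 36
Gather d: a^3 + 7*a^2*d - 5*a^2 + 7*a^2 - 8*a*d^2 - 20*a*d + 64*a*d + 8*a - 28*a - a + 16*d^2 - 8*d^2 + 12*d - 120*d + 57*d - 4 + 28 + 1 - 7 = a^3 + 2*a^2 - 21*a + d^2*(8 - 8*a) + d*(7*a^2 + 44*a - 51) + 18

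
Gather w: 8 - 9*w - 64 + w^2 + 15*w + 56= w^2 + 6*w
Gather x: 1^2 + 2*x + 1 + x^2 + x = x^2 + 3*x + 2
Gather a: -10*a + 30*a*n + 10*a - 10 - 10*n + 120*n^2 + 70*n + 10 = 30*a*n + 120*n^2 + 60*n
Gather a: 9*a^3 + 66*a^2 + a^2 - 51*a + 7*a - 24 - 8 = 9*a^3 + 67*a^2 - 44*a - 32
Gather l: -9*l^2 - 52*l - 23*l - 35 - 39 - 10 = -9*l^2 - 75*l - 84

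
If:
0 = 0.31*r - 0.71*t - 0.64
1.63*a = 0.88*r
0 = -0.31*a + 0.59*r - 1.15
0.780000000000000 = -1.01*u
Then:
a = 1.47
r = 2.72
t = 0.29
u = -0.77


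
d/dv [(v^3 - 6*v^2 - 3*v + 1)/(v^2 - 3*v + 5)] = (v^4 - 6*v^3 + 36*v^2 - 62*v - 12)/(v^4 - 6*v^3 + 19*v^2 - 30*v + 25)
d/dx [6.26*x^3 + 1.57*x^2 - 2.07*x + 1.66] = 18.78*x^2 + 3.14*x - 2.07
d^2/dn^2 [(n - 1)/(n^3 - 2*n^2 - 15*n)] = 2*(3*n^5 - 12*n^4 + 35*n^3 + 33*n^2 - 90*n - 225)/(n^3*(n^6 - 6*n^5 - 33*n^4 + 172*n^3 + 495*n^2 - 1350*n - 3375))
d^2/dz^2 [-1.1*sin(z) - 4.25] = 1.1*sin(z)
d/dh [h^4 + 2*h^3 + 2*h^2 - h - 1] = 4*h^3 + 6*h^2 + 4*h - 1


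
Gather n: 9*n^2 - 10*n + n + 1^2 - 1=9*n^2 - 9*n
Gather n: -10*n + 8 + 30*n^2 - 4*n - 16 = 30*n^2 - 14*n - 8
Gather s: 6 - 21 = -15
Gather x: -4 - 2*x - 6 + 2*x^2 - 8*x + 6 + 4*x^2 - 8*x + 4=6*x^2 - 18*x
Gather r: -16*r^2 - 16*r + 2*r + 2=-16*r^2 - 14*r + 2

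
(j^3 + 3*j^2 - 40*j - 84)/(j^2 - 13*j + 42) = (j^2 + 9*j + 14)/(j - 7)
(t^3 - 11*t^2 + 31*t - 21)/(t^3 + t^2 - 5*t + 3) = (t^2 - 10*t + 21)/(t^2 + 2*t - 3)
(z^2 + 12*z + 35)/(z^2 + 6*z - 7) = (z + 5)/(z - 1)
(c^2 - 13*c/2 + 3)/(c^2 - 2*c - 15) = (-c^2 + 13*c/2 - 3)/(-c^2 + 2*c + 15)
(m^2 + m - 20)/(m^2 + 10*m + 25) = (m - 4)/(m + 5)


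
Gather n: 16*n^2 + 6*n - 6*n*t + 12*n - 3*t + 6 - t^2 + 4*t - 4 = 16*n^2 + n*(18 - 6*t) - t^2 + t + 2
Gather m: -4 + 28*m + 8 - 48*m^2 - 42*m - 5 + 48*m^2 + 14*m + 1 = 0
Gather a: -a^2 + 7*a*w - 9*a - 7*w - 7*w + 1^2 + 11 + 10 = -a^2 + a*(7*w - 9) - 14*w + 22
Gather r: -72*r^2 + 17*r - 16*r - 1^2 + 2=-72*r^2 + r + 1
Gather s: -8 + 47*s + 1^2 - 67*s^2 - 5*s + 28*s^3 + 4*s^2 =28*s^3 - 63*s^2 + 42*s - 7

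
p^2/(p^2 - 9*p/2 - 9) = 2*p^2/(2*p^2 - 9*p - 18)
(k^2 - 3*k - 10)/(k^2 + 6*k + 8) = (k - 5)/(k + 4)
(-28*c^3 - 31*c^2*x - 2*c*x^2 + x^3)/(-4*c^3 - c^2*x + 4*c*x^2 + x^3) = (-7*c + x)/(-c + x)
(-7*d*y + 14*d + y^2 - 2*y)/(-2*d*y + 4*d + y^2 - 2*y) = (-7*d + y)/(-2*d + y)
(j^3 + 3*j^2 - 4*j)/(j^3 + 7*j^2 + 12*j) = (j - 1)/(j + 3)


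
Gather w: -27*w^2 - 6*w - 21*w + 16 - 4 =-27*w^2 - 27*w + 12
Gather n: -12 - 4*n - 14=-4*n - 26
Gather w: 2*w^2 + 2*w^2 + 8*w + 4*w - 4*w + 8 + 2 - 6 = 4*w^2 + 8*w + 4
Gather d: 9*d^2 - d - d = 9*d^2 - 2*d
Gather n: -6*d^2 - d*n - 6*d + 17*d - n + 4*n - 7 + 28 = -6*d^2 + 11*d + n*(3 - d) + 21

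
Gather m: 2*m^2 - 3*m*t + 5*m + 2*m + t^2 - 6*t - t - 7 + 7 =2*m^2 + m*(7 - 3*t) + t^2 - 7*t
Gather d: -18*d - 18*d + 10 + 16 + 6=32 - 36*d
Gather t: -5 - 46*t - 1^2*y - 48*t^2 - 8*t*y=-48*t^2 + t*(-8*y - 46) - y - 5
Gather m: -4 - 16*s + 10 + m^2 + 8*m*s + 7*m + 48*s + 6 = m^2 + m*(8*s + 7) + 32*s + 12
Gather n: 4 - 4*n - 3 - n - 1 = -5*n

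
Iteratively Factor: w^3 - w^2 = (w)*(w^2 - w) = w*(w - 1)*(w)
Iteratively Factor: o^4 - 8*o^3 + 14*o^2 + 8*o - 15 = (o - 1)*(o^3 - 7*o^2 + 7*o + 15) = (o - 1)*(o + 1)*(o^2 - 8*o + 15) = (o - 3)*(o - 1)*(o + 1)*(o - 5)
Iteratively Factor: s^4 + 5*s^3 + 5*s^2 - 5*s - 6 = (s - 1)*(s^3 + 6*s^2 + 11*s + 6) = (s - 1)*(s + 2)*(s^2 + 4*s + 3) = (s - 1)*(s + 1)*(s + 2)*(s + 3)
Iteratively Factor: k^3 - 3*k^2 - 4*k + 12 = (k + 2)*(k^2 - 5*k + 6) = (k - 2)*(k + 2)*(k - 3)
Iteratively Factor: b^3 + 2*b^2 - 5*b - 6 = (b + 1)*(b^2 + b - 6) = (b + 1)*(b + 3)*(b - 2)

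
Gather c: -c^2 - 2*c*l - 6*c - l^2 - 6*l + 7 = -c^2 + c*(-2*l - 6) - l^2 - 6*l + 7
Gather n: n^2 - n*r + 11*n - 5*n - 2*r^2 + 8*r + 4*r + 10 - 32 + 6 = n^2 + n*(6 - r) - 2*r^2 + 12*r - 16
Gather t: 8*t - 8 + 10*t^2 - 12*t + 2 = 10*t^2 - 4*t - 6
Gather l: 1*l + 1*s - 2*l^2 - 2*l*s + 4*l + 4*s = -2*l^2 + l*(5 - 2*s) + 5*s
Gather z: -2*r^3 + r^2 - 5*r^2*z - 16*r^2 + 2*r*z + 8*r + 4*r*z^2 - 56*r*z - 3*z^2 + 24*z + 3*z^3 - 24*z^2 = -2*r^3 - 15*r^2 + 8*r + 3*z^3 + z^2*(4*r - 27) + z*(-5*r^2 - 54*r + 24)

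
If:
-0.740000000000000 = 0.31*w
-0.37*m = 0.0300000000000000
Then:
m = -0.08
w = -2.39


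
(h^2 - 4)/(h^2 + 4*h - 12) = (h + 2)/(h + 6)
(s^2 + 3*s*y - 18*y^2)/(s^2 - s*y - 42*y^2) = (-s + 3*y)/(-s + 7*y)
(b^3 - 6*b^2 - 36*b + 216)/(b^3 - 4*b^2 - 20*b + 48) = (b^2 - 36)/(b^2 + 2*b - 8)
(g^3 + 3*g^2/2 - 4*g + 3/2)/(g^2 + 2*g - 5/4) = 2*(g^2 + 2*g - 3)/(2*g + 5)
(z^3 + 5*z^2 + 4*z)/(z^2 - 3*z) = (z^2 + 5*z + 4)/(z - 3)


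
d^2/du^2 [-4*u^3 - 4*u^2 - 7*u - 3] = -24*u - 8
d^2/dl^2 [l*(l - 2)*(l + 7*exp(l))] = 7*l^2*exp(l) + 14*l*exp(l) + 6*l - 14*exp(l) - 4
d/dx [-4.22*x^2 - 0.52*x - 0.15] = -8.44*x - 0.52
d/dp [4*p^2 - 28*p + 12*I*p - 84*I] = 8*p - 28 + 12*I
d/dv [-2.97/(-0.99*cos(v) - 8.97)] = 2.9403*sin(v)/(0.99*cos(v) + 8.97)^2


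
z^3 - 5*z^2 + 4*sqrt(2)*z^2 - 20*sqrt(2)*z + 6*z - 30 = (z - 5)*(z + sqrt(2))*(z + 3*sqrt(2))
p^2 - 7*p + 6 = (p - 6)*(p - 1)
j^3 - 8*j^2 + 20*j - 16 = (j - 4)*(j - 2)^2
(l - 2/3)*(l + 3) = l^2 + 7*l/3 - 2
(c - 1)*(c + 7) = c^2 + 6*c - 7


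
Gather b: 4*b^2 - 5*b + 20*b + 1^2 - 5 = 4*b^2 + 15*b - 4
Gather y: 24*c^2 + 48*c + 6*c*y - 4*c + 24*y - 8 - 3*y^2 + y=24*c^2 + 44*c - 3*y^2 + y*(6*c + 25) - 8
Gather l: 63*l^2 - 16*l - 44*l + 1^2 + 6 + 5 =63*l^2 - 60*l + 12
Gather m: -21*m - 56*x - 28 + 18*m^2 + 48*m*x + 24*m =18*m^2 + m*(48*x + 3) - 56*x - 28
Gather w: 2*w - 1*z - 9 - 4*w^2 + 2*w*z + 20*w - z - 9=-4*w^2 + w*(2*z + 22) - 2*z - 18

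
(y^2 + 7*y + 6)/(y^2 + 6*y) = (y + 1)/y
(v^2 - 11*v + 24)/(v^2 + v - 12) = (v - 8)/(v + 4)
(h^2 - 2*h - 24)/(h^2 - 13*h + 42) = (h + 4)/(h - 7)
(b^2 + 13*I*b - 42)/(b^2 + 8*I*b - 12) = (b + 7*I)/(b + 2*I)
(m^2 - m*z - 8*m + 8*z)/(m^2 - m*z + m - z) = (m - 8)/(m + 1)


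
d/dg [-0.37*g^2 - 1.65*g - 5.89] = -0.74*g - 1.65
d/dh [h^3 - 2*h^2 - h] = 3*h^2 - 4*h - 1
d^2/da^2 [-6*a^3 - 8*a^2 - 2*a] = -36*a - 16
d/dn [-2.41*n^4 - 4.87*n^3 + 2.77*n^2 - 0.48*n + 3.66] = -9.64*n^3 - 14.61*n^2 + 5.54*n - 0.48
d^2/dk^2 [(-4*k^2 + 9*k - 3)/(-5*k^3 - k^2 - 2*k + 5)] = 2*(100*k^6 - 675*k^5 + 195*k^4 + 893*k^3 - 1191*k^2 + 108*k + 37)/(125*k^9 + 75*k^8 + 165*k^7 - 314*k^6 - 84*k^5 - 303*k^4 + 323*k^3 + 15*k^2 + 150*k - 125)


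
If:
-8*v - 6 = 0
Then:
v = -3/4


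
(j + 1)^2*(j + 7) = j^3 + 9*j^2 + 15*j + 7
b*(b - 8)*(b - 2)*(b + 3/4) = b^4 - 37*b^3/4 + 17*b^2/2 + 12*b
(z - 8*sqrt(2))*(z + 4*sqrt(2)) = z^2 - 4*sqrt(2)*z - 64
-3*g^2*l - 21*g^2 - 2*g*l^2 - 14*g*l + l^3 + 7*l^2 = (-3*g + l)*(g + l)*(l + 7)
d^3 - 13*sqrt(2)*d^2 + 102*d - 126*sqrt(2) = (d - 7*sqrt(2))*(d - 3*sqrt(2))^2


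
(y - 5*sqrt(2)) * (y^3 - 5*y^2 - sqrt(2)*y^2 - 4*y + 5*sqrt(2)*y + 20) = y^4 - 6*sqrt(2)*y^3 - 5*y^3 + 6*y^2 + 30*sqrt(2)*y^2 - 30*y + 20*sqrt(2)*y - 100*sqrt(2)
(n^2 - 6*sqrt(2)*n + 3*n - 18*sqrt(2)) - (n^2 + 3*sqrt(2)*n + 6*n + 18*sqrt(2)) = -9*sqrt(2)*n - 3*n - 36*sqrt(2)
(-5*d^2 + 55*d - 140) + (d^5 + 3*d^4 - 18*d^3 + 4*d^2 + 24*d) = d^5 + 3*d^4 - 18*d^3 - d^2 + 79*d - 140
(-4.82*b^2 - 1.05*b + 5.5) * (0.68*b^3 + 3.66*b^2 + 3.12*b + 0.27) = -3.2776*b^5 - 18.3552*b^4 - 15.1414*b^3 + 15.5526*b^2 + 16.8765*b + 1.485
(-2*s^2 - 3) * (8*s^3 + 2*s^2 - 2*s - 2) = -16*s^5 - 4*s^4 - 20*s^3 - 2*s^2 + 6*s + 6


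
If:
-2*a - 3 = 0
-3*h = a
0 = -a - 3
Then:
No Solution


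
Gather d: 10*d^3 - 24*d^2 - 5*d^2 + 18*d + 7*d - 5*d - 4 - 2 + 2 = 10*d^3 - 29*d^2 + 20*d - 4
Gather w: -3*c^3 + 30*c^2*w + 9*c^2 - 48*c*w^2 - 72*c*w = -3*c^3 + 9*c^2 - 48*c*w^2 + w*(30*c^2 - 72*c)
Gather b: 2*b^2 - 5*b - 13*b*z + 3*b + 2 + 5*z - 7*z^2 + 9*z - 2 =2*b^2 + b*(-13*z - 2) - 7*z^2 + 14*z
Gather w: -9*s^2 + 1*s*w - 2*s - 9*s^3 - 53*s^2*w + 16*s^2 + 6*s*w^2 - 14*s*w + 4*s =-9*s^3 + 7*s^2 + 6*s*w^2 + 2*s + w*(-53*s^2 - 13*s)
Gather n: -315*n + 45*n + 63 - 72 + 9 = -270*n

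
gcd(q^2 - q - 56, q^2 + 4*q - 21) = q + 7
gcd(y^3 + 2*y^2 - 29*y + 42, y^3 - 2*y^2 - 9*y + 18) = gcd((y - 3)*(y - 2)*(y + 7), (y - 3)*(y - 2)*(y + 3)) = y^2 - 5*y + 6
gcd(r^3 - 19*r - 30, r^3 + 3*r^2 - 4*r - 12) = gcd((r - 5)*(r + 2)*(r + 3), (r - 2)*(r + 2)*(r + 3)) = r^2 + 5*r + 6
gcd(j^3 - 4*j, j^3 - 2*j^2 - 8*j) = j^2 + 2*j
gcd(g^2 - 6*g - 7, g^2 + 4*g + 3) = g + 1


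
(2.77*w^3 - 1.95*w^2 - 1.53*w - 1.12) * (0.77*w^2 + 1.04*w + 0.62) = 2.1329*w^5 + 1.3793*w^4 - 1.4887*w^3 - 3.6626*w^2 - 2.1134*w - 0.6944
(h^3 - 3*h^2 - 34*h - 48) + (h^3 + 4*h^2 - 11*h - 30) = 2*h^3 + h^2 - 45*h - 78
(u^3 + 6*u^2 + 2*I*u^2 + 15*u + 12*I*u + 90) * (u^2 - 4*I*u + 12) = u^5 + 6*u^4 - 2*I*u^4 + 35*u^3 - 12*I*u^3 + 210*u^2 - 36*I*u^2 + 180*u - 216*I*u + 1080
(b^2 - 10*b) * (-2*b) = -2*b^3 + 20*b^2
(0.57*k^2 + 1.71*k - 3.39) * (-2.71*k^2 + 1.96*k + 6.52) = -1.5447*k^4 - 3.5169*k^3 + 16.2549*k^2 + 4.5048*k - 22.1028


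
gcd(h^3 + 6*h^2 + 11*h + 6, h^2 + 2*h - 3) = h + 3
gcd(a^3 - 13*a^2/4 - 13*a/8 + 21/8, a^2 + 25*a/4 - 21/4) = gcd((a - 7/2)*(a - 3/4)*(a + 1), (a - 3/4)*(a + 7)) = a - 3/4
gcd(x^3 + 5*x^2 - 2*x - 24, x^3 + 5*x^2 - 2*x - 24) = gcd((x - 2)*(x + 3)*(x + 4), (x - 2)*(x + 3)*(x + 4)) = x^3 + 5*x^2 - 2*x - 24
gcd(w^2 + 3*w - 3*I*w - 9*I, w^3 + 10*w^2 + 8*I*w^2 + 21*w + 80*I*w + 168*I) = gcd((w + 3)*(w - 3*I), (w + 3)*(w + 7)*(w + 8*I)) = w + 3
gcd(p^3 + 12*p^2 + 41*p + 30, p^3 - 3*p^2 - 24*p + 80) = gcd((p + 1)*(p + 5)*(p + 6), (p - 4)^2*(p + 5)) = p + 5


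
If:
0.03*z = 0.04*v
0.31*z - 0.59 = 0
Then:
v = 1.43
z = 1.90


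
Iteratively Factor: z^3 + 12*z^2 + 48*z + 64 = (z + 4)*(z^2 + 8*z + 16) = (z + 4)^2*(z + 4)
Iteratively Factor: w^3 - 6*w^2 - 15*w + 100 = (w - 5)*(w^2 - w - 20) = (w - 5)^2*(w + 4)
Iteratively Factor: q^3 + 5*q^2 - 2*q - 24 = (q - 2)*(q^2 + 7*q + 12) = (q - 2)*(q + 4)*(q + 3)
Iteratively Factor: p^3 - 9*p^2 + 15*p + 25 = (p - 5)*(p^2 - 4*p - 5) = (p - 5)*(p + 1)*(p - 5)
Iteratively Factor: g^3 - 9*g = (g + 3)*(g^2 - 3*g) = (g - 3)*(g + 3)*(g)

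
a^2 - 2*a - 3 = (a - 3)*(a + 1)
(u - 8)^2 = u^2 - 16*u + 64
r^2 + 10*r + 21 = (r + 3)*(r + 7)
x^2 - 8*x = x*(x - 8)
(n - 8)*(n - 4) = n^2 - 12*n + 32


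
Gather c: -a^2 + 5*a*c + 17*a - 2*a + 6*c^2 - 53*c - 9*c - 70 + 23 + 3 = -a^2 + 15*a + 6*c^2 + c*(5*a - 62) - 44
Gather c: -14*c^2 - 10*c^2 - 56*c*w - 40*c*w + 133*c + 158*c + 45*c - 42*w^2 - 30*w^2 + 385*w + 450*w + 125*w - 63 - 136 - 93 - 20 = -24*c^2 + c*(336 - 96*w) - 72*w^2 + 960*w - 312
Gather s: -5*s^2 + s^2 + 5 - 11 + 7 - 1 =-4*s^2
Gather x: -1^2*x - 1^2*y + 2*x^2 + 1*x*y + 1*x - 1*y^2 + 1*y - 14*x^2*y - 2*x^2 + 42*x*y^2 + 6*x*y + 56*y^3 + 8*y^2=-14*x^2*y + x*(42*y^2 + 7*y) + 56*y^3 + 7*y^2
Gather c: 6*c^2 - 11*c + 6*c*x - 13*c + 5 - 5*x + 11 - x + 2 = 6*c^2 + c*(6*x - 24) - 6*x + 18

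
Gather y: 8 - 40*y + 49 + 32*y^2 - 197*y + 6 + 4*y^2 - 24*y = 36*y^2 - 261*y + 63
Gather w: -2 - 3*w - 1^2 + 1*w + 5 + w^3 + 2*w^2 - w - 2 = w^3 + 2*w^2 - 3*w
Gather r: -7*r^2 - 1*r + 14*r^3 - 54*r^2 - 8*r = 14*r^3 - 61*r^2 - 9*r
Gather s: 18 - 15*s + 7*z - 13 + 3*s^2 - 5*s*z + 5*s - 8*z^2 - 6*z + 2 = 3*s^2 + s*(-5*z - 10) - 8*z^2 + z + 7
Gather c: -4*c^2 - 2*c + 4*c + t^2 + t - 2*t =-4*c^2 + 2*c + t^2 - t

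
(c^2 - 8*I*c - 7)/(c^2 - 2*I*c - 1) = (c - 7*I)/(c - I)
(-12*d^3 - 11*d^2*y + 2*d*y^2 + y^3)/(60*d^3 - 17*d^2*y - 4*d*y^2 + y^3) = (d + y)/(-5*d + y)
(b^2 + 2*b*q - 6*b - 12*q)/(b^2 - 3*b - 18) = (b + 2*q)/(b + 3)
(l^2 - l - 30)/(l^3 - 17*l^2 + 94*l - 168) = (l + 5)/(l^2 - 11*l + 28)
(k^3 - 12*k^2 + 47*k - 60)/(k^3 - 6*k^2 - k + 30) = (k - 4)/(k + 2)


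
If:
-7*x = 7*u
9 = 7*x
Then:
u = -9/7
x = 9/7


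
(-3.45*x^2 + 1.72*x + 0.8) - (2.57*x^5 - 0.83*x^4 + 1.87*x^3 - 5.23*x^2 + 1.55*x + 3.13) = -2.57*x^5 + 0.83*x^4 - 1.87*x^3 + 1.78*x^2 + 0.17*x - 2.33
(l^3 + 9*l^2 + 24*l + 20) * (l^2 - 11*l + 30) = l^5 - 2*l^4 - 45*l^3 + 26*l^2 + 500*l + 600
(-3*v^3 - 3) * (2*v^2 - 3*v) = -6*v^5 + 9*v^4 - 6*v^2 + 9*v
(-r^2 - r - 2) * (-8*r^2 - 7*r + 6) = 8*r^4 + 15*r^3 + 17*r^2 + 8*r - 12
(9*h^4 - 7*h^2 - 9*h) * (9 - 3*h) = -27*h^5 + 81*h^4 + 21*h^3 - 36*h^2 - 81*h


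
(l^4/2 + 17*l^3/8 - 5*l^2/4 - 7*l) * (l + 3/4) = l^5/2 + 5*l^4/2 + 11*l^3/32 - 127*l^2/16 - 21*l/4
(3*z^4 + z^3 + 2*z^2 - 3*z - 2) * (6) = 18*z^4 + 6*z^3 + 12*z^2 - 18*z - 12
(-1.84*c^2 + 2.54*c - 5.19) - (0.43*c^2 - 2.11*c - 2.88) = -2.27*c^2 + 4.65*c - 2.31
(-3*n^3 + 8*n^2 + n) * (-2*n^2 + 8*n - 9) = 6*n^5 - 40*n^4 + 89*n^3 - 64*n^2 - 9*n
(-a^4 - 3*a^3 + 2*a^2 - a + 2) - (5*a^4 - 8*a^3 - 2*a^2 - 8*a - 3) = -6*a^4 + 5*a^3 + 4*a^2 + 7*a + 5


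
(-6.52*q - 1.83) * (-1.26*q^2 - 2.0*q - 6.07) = 8.2152*q^3 + 15.3458*q^2 + 43.2364*q + 11.1081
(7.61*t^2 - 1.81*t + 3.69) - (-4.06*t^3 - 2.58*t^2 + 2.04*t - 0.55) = 4.06*t^3 + 10.19*t^2 - 3.85*t + 4.24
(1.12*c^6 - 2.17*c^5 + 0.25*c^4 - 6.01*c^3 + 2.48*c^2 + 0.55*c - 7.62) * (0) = 0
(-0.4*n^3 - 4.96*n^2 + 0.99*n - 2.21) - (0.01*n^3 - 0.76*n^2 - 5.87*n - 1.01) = -0.41*n^3 - 4.2*n^2 + 6.86*n - 1.2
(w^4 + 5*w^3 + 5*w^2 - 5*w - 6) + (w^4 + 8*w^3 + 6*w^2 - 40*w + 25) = 2*w^4 + 13*w^3 + 11*w^2 - 45*w + 19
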